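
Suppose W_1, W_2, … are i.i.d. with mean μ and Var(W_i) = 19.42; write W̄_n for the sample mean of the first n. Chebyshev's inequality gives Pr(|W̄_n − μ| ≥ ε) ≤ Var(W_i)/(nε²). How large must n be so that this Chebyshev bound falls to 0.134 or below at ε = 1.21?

Require 19.42/(n·1.21²) ≤ 0.134, i.e. n ≥ 19.42/(0.134·1.21²) = 98.986.
The smallest integer n is 99.

99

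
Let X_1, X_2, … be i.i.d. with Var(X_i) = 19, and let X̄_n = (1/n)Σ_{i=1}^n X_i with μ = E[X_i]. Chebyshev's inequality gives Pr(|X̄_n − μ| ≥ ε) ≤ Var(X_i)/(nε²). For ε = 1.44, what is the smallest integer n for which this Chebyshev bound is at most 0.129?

72

Require 19/(n·1.44²) ≤ 0.129, i.e. n ≥ 19/(0.129·1.44²) = 71.030.
The smallest integer n is 72.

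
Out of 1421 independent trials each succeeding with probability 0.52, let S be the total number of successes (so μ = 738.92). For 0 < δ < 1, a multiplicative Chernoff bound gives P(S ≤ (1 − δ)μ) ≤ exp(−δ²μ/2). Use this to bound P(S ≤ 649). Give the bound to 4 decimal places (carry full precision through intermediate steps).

Write 649 = (1 − δ)μ, so δ = 1 − 649/738.92 = 0.1216911…
Then the exponent is δ²μ/2 = (μ − 649)²/(2μ) = 5.471233.
Bound = exp(−5.471233) = 0.00421.

0.0042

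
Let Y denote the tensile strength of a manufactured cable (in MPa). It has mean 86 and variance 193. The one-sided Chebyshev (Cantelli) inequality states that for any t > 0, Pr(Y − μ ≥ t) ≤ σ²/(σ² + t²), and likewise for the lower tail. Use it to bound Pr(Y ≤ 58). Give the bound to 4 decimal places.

Here σ² = 193 and t = 28, so σ² + t² = 977.
Cantelli's bound: 193/977 = 0.1975.

0.1975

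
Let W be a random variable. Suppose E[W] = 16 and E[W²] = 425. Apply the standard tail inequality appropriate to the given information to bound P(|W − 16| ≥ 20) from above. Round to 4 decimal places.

0.4225

The first two moments determine the variance, so Chebyshev's inequality is the sharpest standard bound available.
Var(W) = E[W²] − (E[W])² = 425 − 256 = 169.
Chebyshev's inequality: P(|W − μ| ≥ t) ≤ Var(W)/t² = 169/400 = 0.4225.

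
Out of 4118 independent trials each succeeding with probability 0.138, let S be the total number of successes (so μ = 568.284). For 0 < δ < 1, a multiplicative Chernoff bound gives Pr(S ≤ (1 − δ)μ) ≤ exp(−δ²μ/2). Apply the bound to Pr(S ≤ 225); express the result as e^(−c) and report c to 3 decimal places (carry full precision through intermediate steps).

Write 225 = (1 − δ)μ, so δ = 1 − 225/568.284 = 0.6040712…
Then the exponent is δ²μ/2 = (μ − 225)²/(2μ) = 103.683990.

103.684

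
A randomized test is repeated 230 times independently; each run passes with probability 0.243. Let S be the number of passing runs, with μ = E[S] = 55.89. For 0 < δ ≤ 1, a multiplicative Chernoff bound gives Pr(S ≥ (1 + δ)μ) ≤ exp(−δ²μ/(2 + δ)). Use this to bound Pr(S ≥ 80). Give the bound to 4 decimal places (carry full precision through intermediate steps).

Write 80 = (1 + δ)μ, so δ = 80/55.89 − 1 = 0.4313831…
Then the exponent is δ²μ/(2 + δ) = (80 − μ)² / (μ·(2 + δ)) = 4.277666.
Bound = exp(−4.277666) = 0.01388.

0.0139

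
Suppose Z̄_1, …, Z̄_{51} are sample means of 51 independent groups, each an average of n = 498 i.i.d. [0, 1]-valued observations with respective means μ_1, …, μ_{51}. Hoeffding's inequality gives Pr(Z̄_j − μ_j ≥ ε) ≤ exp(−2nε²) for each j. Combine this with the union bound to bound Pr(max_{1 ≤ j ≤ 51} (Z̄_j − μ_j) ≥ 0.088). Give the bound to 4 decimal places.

0.0228

Per-experiment Hoeffding bound: exp(−2·498·0.088²) = exp(−7.71302) = 0.00044697.
Union bound over 51 events: 51·0.00044697 = 0.02280.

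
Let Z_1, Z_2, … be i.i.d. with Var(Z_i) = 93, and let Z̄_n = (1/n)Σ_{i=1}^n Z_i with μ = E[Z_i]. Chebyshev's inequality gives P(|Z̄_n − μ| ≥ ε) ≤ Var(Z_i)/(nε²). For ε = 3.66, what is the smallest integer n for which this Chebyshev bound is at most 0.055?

Require 93/(n·3.66²) ≤ 0.055, i.e. n ≥ 93/(0.055·3.66²) = 126.229.
The smallest integer n is 127.

127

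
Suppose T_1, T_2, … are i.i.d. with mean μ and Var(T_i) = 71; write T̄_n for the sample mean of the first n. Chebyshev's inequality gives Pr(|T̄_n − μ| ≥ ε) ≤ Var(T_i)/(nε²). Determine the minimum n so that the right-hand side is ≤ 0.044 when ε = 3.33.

146

Require 71/(n·3.33²) ≤ 0.044, i.e. n ≥ 71/(0.044·3.33²) = 145.518.
The smallest integer n is 146.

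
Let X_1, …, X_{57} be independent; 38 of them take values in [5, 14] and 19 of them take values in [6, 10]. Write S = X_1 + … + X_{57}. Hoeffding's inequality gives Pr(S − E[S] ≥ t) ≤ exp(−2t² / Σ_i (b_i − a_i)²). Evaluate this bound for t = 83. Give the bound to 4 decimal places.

Σ(b_i − a_i)² = 38·9² + 19·4² = 3382.
Exponent = 2·83² / 3382 = 4.07392.
Bound = exp(−4.07392) = 0.01701.

0.0170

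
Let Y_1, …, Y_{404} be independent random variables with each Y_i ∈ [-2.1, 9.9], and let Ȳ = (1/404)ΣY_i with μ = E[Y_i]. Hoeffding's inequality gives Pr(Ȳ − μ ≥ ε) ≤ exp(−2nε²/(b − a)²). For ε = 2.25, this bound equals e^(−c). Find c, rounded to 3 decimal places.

c = 2nε²/(b − a)² = 2·404·2.25² / 12² = 28.4062.

28.406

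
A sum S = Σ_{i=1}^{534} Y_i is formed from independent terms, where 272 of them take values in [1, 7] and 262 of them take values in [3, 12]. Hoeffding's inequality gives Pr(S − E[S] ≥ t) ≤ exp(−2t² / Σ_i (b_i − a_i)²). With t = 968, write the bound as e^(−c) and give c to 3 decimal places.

60.426

Σ(b_i − a_i)² = 272·6² + 262·9² = 31014.
c = 2t² / 31014 = 2·968² / 31014 = 60.4259.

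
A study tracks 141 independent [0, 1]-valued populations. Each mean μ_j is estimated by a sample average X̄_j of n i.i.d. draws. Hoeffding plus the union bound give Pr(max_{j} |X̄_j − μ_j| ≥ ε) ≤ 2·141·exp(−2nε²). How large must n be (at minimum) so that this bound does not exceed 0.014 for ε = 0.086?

670

Need 2·141·exp(−2nε²) ≤ 0.014, i.e. exp(−2nε²) ≤ 0.014/282.
So 2nε² ≥ ln(282/0.014) = 9.910605.
Hence n ≥ 9.910605/(2·0.086²) = 669.998.
The smallest integer n is 670.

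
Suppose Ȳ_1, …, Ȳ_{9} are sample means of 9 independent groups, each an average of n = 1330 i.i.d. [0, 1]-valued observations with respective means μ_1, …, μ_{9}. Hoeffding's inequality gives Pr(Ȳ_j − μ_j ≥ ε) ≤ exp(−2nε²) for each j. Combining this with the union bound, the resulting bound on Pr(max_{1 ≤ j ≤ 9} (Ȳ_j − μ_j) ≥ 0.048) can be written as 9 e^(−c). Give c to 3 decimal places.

Union bound over the 9 events: Pr(max_{1 ≤ j ≤ 9} (Ȳ_j − μ_j) ≥ 0.048) ≤ 9·exp(−2nε²) = 9 exp(−2·1330·0.048²).
So c = 2·1330·0.048² = 6.1286.

6.129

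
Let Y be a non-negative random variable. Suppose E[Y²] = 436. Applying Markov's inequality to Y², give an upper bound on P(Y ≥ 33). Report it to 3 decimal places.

0.400

Since Y ≥ 0, the event {Y ≥ 33} is the same as {Y² ≥ 1089}.
Markov's inequality applied to Y² gives P(Y² ≥ 1089) ≤ E[Y²]/1089 = 436/1089 = 0.4004.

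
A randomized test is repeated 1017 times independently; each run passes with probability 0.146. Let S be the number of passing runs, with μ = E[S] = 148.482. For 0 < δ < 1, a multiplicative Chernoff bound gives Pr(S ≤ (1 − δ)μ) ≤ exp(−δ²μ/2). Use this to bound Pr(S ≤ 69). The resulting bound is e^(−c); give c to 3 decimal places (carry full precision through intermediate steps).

Write 69 = (1 − δ)μ, so δ = 1 − 69/148.482 = 0.5352972…
Then the exponent is δ²μ/2 = (μ − 69)²/(2μ) = 21.273246.

21.273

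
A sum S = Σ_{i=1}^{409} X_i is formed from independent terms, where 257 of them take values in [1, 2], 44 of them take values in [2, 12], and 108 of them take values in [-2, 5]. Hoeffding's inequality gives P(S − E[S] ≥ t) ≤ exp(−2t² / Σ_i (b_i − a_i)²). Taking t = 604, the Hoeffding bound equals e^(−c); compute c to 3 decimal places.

73.337

Σ(b_i − a_i)² = 257·1² + 44·10² + 108·7² = 9949.
c = 2t² / 9949 = 2·604² / 9949 = 73.3372.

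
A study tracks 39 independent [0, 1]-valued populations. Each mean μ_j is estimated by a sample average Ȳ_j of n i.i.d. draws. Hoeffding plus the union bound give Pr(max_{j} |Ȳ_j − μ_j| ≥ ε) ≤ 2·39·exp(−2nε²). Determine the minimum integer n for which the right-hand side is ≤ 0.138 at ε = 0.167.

Need 2·39·exp(−2nε²) ≤ 0.138, i.e. exp(−2nε²) ≤ 0.138/78.
So 2nε² ≥ ln(78/0.138) = 6.337210.
Hence n ≥ 6.337210/(2·0.167²) = 113.615.
The smallest integer n is 114.

114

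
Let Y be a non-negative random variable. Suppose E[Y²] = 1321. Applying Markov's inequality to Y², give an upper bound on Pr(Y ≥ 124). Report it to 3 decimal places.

Since Y ≥ 0, the event {Y ≥ 124} is the same as {Y² ≥ 15376}.
Markov's inequality applied to Y² gives Pr(Y² ≥ 15376) ≤ E[Y²]/15376 = 1321/15376 = 0.0859.

0.086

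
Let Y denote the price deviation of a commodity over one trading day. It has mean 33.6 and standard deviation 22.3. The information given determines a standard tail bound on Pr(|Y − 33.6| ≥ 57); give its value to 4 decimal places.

0.1531

Mean and variance are known, so Chebyshev's inequality applies.
Chebyshev: Pr(|Y − μ| ≥ t) ≤ Var(Y)/t².
Var(Y) = σ² = 22.3² = 497.29.
Bound = 497.29 / 3249 = 0.1531.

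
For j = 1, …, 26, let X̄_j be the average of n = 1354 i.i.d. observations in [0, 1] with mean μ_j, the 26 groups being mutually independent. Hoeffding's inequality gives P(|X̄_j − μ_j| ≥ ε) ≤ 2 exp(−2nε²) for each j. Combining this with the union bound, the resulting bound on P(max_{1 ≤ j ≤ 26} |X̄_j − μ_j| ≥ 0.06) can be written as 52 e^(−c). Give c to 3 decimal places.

Union bound over the 26 events: P(max_{1 ≤ j ≤ 26} |X̄_j − μ_j| ≥ 0.06) ≤ 26·2·exp(−2nε²) = 52 exp(−2·1354·0.06²).
So c = 2·1354·0.06² = 9.7488.

9.749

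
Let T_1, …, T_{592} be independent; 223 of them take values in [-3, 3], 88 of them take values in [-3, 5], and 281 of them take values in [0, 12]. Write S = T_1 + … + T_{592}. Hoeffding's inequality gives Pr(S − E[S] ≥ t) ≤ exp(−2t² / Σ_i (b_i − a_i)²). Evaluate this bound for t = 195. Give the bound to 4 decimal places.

Σ(b_i − a_i)² = 223·6² + 88·8² + 281·12² = 54124.
Exponent = 2·195² / 54124 = 1.40511.
Bound = exp(−1.40511) = 0.24534.

0.2453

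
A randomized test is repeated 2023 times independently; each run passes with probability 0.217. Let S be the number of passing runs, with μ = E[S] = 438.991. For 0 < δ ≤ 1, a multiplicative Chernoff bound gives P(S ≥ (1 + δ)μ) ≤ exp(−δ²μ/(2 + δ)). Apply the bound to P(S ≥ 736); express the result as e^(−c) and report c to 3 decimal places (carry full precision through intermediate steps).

75.077

Write 736 = (1 + δ)μ, so δ = 736/438.991 − 1 = 0.676572…
Then the exponent is δ²μ/(2 + δ) = (736 − μ)² / (μ·(2 + δ)) = 75.076614.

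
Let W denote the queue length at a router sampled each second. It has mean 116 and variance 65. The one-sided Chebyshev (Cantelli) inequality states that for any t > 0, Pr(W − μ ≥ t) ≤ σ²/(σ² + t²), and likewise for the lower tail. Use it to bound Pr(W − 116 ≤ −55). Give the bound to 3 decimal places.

Here σ² = 65 and t = 55, so σ² + t² = 3090.
Cantelli's bound: 65/3090 = 0.0210.

0.021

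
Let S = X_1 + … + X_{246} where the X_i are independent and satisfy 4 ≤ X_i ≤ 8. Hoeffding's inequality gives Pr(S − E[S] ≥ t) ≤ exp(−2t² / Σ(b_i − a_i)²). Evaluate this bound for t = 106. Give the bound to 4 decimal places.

Σ(b_i − a_i)² = 246·(4)² = 3936.
Exponent = 2·106²/3936 = 5.7093.
Bound = exp(−5.7093) = 0.00331.

0.0033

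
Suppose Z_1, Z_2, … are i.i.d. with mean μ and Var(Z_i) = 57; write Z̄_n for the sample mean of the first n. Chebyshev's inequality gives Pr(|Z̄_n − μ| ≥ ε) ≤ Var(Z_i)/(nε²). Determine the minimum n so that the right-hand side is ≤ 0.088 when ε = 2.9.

78

Require 57/(n·2.9²) ≤ 0.088, i.e. n ≥ 57/(0.088·2.9²) = 77.019.
The smallest integer n is 78.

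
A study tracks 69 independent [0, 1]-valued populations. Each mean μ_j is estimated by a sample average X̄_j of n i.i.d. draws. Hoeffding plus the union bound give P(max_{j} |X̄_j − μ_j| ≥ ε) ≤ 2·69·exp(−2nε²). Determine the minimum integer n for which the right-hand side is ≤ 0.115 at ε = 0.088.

Need 2·69·exp(−2nε²) ≤ 0.115, i.e. exp(−2nε²) ≤ 0.115/138.
So 2nε² ≥ ln(138/0.115) = 7.090077.
Hence n ≥ 7.090077/(2·0.088²) = 457.779.
The smallest integer n is 458.

458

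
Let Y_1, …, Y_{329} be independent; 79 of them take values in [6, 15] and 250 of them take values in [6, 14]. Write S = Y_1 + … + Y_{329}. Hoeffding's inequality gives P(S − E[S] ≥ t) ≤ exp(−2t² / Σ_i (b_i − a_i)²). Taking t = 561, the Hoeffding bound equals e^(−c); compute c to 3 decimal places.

Σ(b_i − a_i)² = 79·9² + 250·8² = 22399.
c = 2t² / 22399 = 2·561² / 22399 = 28.1013.

28.101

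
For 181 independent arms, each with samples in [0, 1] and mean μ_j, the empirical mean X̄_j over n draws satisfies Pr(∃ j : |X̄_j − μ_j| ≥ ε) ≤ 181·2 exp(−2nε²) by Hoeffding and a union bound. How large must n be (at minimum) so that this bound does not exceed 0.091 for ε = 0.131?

242

Need 2·181·exp(−2nε²) ≤ 0.091, i.e. exp(−2nε²) ≤ 0.091/362.
So 2nε² ≥ ln(362/0.091) = 8.288540.
Hence n ≥ 8.288540/(2·0.131²) = 241.494.
The smallest integer n is 242.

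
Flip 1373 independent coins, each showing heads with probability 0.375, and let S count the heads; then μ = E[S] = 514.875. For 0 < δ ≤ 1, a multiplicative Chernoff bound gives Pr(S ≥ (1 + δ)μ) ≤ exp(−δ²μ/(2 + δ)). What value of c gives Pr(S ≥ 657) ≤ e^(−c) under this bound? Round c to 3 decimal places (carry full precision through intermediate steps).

Write 657 = (1 + δ)μ, so δ = 657/514.875 − 1 = 0.2760379…
Then the exponent is δ²μ/(2 + δ) = (657 − μ)² / (μ·(2 + δ)) = 17.236920.

17.237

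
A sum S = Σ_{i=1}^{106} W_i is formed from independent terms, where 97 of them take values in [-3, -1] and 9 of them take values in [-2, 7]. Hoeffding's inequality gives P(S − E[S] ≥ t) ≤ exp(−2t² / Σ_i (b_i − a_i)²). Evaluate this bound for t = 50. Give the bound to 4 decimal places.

Σ(b_i − a_i)² = 97·2² + 9·9² = 1117.
Exponent = 2·50² / 1117 = 4.47628.
Bound = exp(−4.47628) = 0.01138.

0.0114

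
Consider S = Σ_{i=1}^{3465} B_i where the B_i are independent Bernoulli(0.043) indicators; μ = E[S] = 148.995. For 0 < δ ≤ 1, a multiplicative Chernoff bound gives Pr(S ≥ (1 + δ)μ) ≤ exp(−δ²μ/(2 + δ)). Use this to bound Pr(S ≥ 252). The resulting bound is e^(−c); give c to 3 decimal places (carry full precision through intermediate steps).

Write 252 = (1 + δ)μ, so δ = 252/148.995 − 1 = 0.6913319…
Then the exponent is δ²μ/(2 + δ) = (252 − μ)² / (μ·(2 + δ)) = 26.459258.

26.459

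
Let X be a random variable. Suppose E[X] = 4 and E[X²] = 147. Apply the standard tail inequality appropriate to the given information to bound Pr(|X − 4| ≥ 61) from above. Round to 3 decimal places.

0.035

The first two moments determine the variance, so Chebyshev's inequality is the sharpest standard bound available.
Var(X) = E[X²] − (E[X])² = 147 − 16 = 131.
Chebyshev's inequality: Pr(|X − μ| ≥ t) ≤ Var(X)/t² = 131/3721 = 0.0352.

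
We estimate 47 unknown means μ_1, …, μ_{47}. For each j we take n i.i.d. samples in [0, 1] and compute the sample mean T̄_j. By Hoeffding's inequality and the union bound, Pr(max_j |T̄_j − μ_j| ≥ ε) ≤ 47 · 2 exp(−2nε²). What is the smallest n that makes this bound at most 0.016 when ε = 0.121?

Need 2·47·exp(−2nε²) ≤ 0.016, i.e. exp(−2nε²) ≤ 0.016/94.
So 2nε² ≥ ln(94/0.016) = 8.678461.
Hence n ≥ 8.678461/(2·0.121²) = 296.375.
The smallest integer n is 297.

297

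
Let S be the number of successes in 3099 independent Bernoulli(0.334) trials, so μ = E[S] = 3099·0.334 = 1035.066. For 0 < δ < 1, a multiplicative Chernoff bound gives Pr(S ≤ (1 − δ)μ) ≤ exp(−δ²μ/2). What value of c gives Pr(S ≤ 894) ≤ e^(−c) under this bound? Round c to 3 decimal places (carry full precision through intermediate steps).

9.613

Write 894 = (1 − δ)μ, so δ = 1 − 894/1035.066 = 0.136287…
Then the exponent is δ²μ/2 = (μ − 894)²/(2μ) = 9.612728.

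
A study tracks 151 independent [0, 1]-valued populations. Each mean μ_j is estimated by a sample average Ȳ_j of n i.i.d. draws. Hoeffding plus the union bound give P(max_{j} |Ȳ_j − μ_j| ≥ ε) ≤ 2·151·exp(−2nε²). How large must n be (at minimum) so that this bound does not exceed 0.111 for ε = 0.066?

Need 2·151·exp(−2nε²) ≤ 0.111, i.e. exp(−2nε²) ≤ 0.111/302.
So 2nε² ≥ ln(302/0.111) = 7.908652.
Hence n ≥ 7.908652/(2·0.066²) = 907.788.
The smallest integer n is 908.

908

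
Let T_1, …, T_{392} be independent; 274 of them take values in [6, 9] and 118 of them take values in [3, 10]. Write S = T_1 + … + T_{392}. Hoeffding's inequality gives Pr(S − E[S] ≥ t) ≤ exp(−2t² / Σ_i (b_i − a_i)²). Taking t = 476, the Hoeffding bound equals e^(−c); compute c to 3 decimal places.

54.941

Σ(b_i − a_i)² = 274·3² + 118·7² = 8248.
c = 2t² / 8248 = 2·476² / 8248 = 54.9408.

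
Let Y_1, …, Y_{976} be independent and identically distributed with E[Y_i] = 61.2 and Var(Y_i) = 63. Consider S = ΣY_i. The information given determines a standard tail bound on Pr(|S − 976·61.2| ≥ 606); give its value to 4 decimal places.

With mean and variance of each term known, Chebyshev's inequality bounds the deviation of the sum (or sample mean).
Var(S) = n·Var(Y_i) = 976·63 = 61488.
Chebyshev: Pr(|S − 976·61.2| ≥ 606) ≤ Var(S)/606² = 61488/367236 = 0.1674.

0.1674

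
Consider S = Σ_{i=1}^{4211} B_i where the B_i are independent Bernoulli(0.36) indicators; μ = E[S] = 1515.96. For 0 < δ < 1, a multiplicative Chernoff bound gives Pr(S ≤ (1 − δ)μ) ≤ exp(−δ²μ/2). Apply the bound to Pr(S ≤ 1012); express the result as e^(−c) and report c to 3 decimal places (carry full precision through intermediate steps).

Write 1012 = (1 − δ)μ, so δ = 1 − 1012/1515.96 = 0.3324362…
Then the exponent is δ²μ/2 = (μ − 1012)²/(2μ) = 83.767277.

83.767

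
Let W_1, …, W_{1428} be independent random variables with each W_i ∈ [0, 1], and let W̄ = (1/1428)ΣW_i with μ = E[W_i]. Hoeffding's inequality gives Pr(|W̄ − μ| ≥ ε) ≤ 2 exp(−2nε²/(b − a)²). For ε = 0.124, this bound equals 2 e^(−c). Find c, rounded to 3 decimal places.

c = 2nε²/(b − a)² = 2·1428·0.124² / 1² = 43.9139.

43.914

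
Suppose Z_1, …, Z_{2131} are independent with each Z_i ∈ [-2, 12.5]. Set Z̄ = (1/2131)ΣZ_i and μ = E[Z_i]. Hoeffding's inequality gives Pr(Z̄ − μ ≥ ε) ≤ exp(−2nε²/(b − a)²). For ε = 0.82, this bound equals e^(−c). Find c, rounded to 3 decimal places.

13.630

c = 2nε²/(b − a)² = 2·2131·0.82² / 14.5² = 13.6303.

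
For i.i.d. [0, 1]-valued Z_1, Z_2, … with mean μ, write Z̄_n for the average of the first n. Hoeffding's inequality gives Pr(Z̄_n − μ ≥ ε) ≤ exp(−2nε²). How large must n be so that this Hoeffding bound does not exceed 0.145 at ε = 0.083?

141

Require exp(−2nε²) ≤ 0.145, i.e. 2nε² ≥ ln(1/0.145) = 1.931022.
So n ≥ 1.931022 / (2·0.083²) = 140.153.
The smallest integer n is 141.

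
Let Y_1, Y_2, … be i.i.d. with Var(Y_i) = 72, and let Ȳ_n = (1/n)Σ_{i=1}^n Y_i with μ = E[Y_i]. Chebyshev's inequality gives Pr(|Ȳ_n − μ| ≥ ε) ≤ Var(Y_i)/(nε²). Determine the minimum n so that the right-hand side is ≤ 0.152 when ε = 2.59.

Require 72/(n·2.59²) ≤ 0.152, i.e. n ≥ 72/(0.152·2.59²) = 70.614.
The smallest integer n is 71.

71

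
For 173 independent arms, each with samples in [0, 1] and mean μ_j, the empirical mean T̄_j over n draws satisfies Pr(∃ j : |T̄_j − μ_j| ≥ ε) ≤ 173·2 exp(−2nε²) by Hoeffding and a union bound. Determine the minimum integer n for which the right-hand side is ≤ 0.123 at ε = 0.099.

406

Need 2·173·exp(−2nε²) ≤ 0.123, i.e. exp(−2nε²) ≤ 0.123/346.
So 2nε² ≥ ln(346/0.123) = 7.942010.
Hence n ≥ 7.942010/(2·0.099²) = 405.163.
The smallest integer n is 406.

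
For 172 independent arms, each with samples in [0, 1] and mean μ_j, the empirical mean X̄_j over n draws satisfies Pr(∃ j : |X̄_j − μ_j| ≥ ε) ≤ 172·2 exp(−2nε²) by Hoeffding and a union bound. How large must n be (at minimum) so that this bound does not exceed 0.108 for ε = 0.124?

Need 2·172·exp(−2nε²) ≤ 0.108, i.e. exp(−2nε²) ≤ 0.108/344.
So 2nε² ≥ ln(344/0.108) = 8.066266.
Hence n ≥ 8.066266/(2·0.124²) = 262.301.
The smallest integer n is 263.

263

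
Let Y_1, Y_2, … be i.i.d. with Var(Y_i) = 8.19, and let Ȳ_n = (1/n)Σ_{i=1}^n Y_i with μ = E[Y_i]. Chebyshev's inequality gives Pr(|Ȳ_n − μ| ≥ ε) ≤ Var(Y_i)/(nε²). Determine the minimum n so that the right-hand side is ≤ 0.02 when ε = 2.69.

57

Require 8.19/(n·2.69²) ≤ 0.02, i.e. n ≥ 8.19/(0.02·2.69²) = 56.591.
The smallest integer n is 57.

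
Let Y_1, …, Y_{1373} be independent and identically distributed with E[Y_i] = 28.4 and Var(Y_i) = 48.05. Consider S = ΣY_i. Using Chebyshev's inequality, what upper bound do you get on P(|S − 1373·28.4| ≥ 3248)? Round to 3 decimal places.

0.006

Var(S) = n·Var(Y_i) = 1373·48.05 = 65972.65.
Chebyshev: P(|S − 1373·28.4| ≥ 3248) ≤ Var(S)/3248² = 65972.65/10549504 = 0.0063.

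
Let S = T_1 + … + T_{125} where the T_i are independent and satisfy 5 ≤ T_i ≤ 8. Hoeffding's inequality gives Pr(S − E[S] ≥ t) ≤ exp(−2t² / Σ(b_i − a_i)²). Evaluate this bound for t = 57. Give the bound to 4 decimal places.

0.0031

Σ(b_i − a_i)² = 125·(3)² = 1125.
Exponent = 2·57²/1125 = 5.7760.
Bound = exp(−5.7760) = 0.00310.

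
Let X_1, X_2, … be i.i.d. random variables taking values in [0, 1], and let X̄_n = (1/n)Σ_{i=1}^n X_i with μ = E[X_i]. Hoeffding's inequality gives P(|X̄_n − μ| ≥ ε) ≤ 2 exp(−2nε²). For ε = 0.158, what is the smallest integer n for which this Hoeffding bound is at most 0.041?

Require 2·exp(−2nε²) ≤ 0.041, i.e. 2nε² ≥ ln(2/0.041) = 3.887330.
So n ≥ 3.887330 / (2·0.158²) = 77.859.
The smallest integer n is 78.

78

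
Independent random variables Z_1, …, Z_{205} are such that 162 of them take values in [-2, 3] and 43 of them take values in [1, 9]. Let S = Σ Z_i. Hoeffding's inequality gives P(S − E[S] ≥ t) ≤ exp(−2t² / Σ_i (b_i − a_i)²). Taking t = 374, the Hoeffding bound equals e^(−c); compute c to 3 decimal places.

41.128

Σ(b_i − a_i)² = 162·5² + 43·8² = 6802.
c = 2t² / 6802 = 2·374² / 6802 = 41.1279.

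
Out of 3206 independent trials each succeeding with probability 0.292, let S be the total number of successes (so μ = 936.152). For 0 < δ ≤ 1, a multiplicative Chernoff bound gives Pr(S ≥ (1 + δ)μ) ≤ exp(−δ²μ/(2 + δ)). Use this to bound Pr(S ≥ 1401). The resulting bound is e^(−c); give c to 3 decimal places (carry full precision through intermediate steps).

Write 1401 = (1 + δ)μ, so δ = 1401/936.152 − 1 = 0.4965518…
Then the exponent is δ²μ/(2 + δ) = (1401 − μ)² / (μ·(2 + δ)) = 92.455973.

92.456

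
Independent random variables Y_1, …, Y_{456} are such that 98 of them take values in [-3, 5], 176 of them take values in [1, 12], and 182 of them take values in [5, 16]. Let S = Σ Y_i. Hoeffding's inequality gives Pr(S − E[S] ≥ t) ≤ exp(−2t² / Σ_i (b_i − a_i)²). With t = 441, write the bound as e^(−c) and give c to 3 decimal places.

Σ(b_i − a_i)² = 98·8² + 176·11² + 182·11² = 49590.
c = 2t² / 49590 = 2·441² / 49590 = 7.8436.

7.844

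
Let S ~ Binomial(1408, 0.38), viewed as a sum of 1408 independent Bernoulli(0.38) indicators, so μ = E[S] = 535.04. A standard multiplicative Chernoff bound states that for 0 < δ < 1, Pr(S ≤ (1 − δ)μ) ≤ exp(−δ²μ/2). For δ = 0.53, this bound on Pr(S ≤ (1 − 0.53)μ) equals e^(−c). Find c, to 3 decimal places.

c = δ²μ/2 = 0.53²·535.04/2 = 75.1464.

75.146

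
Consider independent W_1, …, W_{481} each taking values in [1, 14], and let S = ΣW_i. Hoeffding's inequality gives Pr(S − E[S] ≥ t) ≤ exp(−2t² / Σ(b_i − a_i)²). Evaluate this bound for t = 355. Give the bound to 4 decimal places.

0.0450

Σ(b_i − a_i)² = 481·(13)² = 81289.
Exponent = 2·355²/81289 = 3.1007.
Bound = exp(−3.1007) = 0.04502.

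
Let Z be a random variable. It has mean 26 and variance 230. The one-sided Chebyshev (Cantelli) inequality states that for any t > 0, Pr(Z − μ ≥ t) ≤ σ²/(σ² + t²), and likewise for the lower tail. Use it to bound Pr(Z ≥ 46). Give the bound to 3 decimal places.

0.365

Here σ² = 230 and t = 20, so σ² + t² = 630.
Cantelli's bound: 230/630 = 0.3651.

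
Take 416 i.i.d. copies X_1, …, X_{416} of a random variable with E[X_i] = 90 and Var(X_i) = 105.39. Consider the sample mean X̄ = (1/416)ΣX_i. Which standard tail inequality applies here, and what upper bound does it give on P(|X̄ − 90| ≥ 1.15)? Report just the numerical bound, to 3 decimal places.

0.192

With mean and variance of each term known, Chebyshev's inequality bounds the deviation of the sum (or sample mean).
Var(X̄) = Var(X_i)/n = 105.39/416 = 0.25334.
Chebyshev: P(|X̄ − 90| ≥ 1.15) ≤ Var(X̄)/(1.15)² = 105.39/(416·1.15²) = 0.1916.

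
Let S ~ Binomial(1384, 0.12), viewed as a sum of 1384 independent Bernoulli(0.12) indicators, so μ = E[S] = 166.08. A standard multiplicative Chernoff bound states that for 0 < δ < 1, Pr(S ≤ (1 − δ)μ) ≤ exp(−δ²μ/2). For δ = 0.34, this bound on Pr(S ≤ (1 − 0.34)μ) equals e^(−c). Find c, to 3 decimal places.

9.599

c = δ²μ/2 = 0.34²·166.08/2 = 9.5994.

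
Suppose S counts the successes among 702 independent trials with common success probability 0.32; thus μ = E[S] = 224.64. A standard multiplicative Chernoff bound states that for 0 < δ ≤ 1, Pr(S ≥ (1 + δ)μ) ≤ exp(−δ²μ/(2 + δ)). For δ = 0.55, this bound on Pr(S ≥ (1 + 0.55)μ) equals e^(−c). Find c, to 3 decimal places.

c = δ²μ/(2 + δ) = 0.55²·224.64/(2 + 0.55) = 26.6485.

26.648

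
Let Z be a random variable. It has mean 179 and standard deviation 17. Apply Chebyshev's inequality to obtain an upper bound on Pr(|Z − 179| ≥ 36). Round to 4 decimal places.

Chebyshev: Pr(|Z − μ| ≥ t) ≤ Var(Z)/t².
Var(Z) = σ² = 17² = 289.
Bound = 289 / 1296 = 0.2230.

0.2230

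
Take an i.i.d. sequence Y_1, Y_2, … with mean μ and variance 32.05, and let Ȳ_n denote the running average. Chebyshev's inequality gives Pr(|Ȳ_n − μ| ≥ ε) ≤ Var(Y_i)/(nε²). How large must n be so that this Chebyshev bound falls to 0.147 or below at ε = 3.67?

17

Require 32.05/(n·3.67²) ≤ 0.147, i.e. n ≥ 32.05/(0.147·3.67²) = 16.187.
The smallest integer n is 17.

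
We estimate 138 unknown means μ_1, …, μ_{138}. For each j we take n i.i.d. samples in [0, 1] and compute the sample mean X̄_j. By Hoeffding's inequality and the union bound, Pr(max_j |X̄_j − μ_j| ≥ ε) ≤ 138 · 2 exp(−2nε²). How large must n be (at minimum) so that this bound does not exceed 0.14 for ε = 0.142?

Need 2·138·exp(−2nε²) ≤ 0.14, i.e. exp(−2nε²) ≤ 0.14/276.
So 2nε² ≥ ln(276/0.14) = 7.586514.
Hence n ≥ 7.586514/(2·0.142²) = 188.120.
The smallest integer n is 189.

189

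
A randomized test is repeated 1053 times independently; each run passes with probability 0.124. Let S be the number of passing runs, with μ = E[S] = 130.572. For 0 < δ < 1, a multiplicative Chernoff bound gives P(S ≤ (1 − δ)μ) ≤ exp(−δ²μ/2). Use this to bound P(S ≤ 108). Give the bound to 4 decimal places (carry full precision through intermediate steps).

0.1421

Write 108 = (1 − δ)μ, so δ = 1 − 108/130.572 = 0.1728701…
Then the exponent is δ²μ/2 = (μ − 108)²/(2μ) = 1.951012.
Bound = exp(−1.951012) = 0.14213.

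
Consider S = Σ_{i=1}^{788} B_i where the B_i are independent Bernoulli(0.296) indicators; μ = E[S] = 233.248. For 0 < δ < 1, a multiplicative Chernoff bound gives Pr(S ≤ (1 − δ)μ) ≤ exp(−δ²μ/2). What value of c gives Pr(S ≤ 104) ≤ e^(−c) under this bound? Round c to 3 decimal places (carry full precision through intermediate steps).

35.810

Write 104 = (1 − δ)μ, so δ = 1 − 104/233.248 = 0.5541227…
Then the exponent is δ²μ/2 = (μ − 104)²/(2μ) = 35.809622.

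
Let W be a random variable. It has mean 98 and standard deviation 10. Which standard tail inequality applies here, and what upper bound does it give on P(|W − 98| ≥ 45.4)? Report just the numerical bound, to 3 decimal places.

0.049

Mean and variance are known, so Chebyshev's inequality applies.
Chebyshev: P(|W − μ| ≥ t) ≤ Var(W)/t².
Var(W) = σ² = 10² = 100.
Bound = 100 / 2061.16 = 0.0485.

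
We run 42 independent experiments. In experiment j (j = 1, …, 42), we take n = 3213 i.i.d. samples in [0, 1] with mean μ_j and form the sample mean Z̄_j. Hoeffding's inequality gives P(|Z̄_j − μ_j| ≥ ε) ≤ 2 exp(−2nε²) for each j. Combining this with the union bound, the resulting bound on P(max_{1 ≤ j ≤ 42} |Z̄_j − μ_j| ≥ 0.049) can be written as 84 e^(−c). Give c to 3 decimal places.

Union bound over the 42 events: P(max_{1 ≤ j ≤ 42} |Z̄_j − μ_j| ≥ 0.049) ≤ 42·2·exp(−2nε²) = 84 exp(−2·3213·0.049²).
So c = 2·3213·0.049² = 15.4288.

15.429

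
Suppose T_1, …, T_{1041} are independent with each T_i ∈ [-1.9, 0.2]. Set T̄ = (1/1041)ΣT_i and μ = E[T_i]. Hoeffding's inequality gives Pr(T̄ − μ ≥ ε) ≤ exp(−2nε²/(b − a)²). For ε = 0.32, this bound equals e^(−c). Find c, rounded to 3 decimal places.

48.344

c = 2nε²/(b − a)² = 2·1041·0.32² / 2.1² = 48.3439.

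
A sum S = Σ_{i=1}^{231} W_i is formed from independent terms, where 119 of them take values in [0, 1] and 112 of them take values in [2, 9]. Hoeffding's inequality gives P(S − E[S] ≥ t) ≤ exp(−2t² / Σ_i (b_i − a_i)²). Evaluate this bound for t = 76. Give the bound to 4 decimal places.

0.1274

Σ(b_i − a_i)² = 119·1² + 112·7² = 5607.
Exponent = 2·76² / 5607 = 2.06028.
Bound = exp(−2.06028) = 0.12742.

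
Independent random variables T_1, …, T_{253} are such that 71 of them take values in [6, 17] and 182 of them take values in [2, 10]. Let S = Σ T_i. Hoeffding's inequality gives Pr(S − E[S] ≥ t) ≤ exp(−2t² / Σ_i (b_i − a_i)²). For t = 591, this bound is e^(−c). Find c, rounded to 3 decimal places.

34.516

Σ(b_i − a_i)² = 71·11² + 182·8² = 20239.
c = 2t² / 20239 = 2·591² / 20239 = 34.5156.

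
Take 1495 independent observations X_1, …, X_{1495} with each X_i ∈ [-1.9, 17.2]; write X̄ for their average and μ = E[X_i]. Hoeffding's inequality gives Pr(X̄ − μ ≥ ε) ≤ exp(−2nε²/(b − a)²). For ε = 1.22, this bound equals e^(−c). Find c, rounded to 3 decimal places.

c = 2nε²/(b − a)² = 2·1495·1.22² / 19.1² = 12.1990.

12.199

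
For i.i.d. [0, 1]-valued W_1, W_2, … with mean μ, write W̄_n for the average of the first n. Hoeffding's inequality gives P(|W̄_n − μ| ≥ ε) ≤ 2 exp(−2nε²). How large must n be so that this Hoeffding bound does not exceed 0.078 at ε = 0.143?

Require 2·exp(−2nε²) ≤ 0.078, i.e. 2nε² ≥ ln(2/0.078) = 3.244194.
So n ≥ 3.244194 / (2·0.143²) = 79.324.
The smallest integer n is 80.

80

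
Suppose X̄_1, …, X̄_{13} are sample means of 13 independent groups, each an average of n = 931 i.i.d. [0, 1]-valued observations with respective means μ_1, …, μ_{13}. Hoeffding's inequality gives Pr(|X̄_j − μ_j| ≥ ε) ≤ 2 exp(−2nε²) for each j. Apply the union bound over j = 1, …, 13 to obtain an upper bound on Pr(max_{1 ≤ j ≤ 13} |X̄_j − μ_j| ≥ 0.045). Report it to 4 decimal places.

0.5990

Per-experiment Hoeffding bound: 2·exp(−2·931·0.045²) = 2·exp(−3.77055) = 0.046079.
Union bound over 13 events: 13·0.046079 = 0.59902.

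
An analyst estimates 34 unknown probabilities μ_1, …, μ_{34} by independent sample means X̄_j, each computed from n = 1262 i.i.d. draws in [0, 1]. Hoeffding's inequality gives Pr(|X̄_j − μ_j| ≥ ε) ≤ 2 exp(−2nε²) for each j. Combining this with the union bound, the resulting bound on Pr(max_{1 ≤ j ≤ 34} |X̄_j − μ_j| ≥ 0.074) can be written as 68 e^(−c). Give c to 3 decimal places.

Union bound over the 34 events: Pr(max_{1 ≤ j ≤ 34} |X̄_j − μ_j| ≥ 0.074) ≤ 34·2·exp(−2nε²) = 68 exp(−2·1262·0.074²).
So c = 2·1262·0.074² = 13.8214.

13.821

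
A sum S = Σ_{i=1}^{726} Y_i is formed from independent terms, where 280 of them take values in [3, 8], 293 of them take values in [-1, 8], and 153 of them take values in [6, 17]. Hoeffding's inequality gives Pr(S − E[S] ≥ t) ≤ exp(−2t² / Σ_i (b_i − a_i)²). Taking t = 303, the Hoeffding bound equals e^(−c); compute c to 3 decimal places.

Σ(b_i − a_i)² = 280·5² + 293·9² + 153·11² = 49246.
c = 2t² / 49246 = 2·303² / 49246 = 3.7286.

3.729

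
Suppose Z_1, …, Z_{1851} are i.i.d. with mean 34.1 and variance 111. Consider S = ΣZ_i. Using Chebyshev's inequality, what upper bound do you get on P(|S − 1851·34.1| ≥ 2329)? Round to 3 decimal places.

Var(S) = n·Var(Z_i) = 1851·111 = 205461.
Chebyshev: P(|S − 1851·34.1| ≥ 2329) ≤ Var(S)/2329² = 205461/5424241 = 0.0379.

0.038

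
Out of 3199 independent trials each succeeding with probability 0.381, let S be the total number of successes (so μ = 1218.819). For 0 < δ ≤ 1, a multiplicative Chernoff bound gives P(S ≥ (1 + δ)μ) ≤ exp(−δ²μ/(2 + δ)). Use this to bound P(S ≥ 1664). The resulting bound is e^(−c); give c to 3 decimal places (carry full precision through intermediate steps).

68.747

Write 1664 = (1 + δ)μ, so δ = 1664/1218.819 − 1 = 0.365256…
Then the exponent is δ²μ/(2 + δ) = (1664 − μ)² / (μ·(2 + δ)) = 68.747335.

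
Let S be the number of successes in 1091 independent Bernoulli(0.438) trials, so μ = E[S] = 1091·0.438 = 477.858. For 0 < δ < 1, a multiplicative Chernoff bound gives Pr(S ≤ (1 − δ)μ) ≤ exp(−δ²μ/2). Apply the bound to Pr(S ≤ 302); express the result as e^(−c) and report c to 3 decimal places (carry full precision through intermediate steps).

32.359

Write 302 = (1 − δ)μ, so δ = 1 − 302/477.858 = 0.3680131…
Then the exponent is δ²μ/2 = (μ − 302)²/(2μ) = 32.359023.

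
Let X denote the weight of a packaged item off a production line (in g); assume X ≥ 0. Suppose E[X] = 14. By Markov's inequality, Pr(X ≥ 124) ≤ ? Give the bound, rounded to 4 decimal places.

0.1129

Markov's inequality: for a non-negative random variable, Pr(X ≥ a) ≤ E[X]/a.
Here E[X] = 14 and a = 124, so the bound is 14/124 = 0.1129.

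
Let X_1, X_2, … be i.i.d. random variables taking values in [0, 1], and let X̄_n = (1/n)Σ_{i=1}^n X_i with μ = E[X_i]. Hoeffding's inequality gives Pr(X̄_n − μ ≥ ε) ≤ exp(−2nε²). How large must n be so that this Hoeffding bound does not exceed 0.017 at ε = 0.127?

127

Require exp(−2nε²) ≤ 0.017, i.e. 2nε² ≥ ln(1/0.017) = 4.074542.
So n ≥ 4.074542 / (2·0.127²) = 126.311.
The smallest integer n is 127.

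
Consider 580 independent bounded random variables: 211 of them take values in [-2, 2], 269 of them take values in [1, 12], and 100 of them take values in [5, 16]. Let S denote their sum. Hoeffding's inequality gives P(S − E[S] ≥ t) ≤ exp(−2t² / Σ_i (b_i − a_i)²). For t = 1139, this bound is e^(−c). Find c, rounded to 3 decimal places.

Σ(b_i − a_i)² = 211·4² + 269·11² + 100·11² = 48025.
c = 2t² / 48025 = 2·1139² / 48025 = 54.0269.

54.027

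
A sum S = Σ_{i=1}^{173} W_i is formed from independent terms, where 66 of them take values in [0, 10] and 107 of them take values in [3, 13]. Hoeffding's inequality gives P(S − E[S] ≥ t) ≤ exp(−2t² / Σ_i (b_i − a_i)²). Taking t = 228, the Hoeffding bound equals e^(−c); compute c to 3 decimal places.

Σ(b_i − a_i)² = 66·10² + 107·10² = 17300.
c = 2t² / 17300 = 2·228² / 17300 = 6.0097.

6.010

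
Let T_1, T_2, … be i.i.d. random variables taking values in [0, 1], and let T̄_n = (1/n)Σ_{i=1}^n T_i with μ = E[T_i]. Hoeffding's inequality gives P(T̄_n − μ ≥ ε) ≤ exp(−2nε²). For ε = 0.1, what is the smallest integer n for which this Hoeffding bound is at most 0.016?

207

Require exp(−2nε²) ≤ 0.016, i.e. 2nε² ≥ ln(1/0.016) = 4.135167.
So n ≥ 4.135167 / (2·0.1²) = 206.758.
The smallest integer n is 207.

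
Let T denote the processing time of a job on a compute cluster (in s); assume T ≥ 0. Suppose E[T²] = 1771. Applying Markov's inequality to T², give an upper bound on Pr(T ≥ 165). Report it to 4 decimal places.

0.0651

Since T ≥ 0, the event {T ≥ 165} is the same as {T² ≥ 27225}.
Markov's inequality applied to T² gives Pr(T² ≥ 27225) ≤ E[T²]/27225 = 1771/27225 = 0.0651.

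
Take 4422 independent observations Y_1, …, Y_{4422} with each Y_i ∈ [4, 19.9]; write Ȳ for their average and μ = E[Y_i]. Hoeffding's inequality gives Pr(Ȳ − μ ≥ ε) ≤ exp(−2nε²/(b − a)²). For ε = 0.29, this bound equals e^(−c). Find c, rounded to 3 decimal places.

2.942

c = 2nε²/(b − a)² = 2·4422·0.29² / 15.9² = 2.9421.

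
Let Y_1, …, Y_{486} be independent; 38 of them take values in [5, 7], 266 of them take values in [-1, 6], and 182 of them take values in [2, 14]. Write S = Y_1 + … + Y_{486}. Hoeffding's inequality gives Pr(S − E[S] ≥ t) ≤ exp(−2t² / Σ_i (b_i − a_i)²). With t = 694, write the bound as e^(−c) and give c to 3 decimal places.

Σ(b_i − a_i)² = 38·2² + 266·7² + 182·12² = 39394.
c = 2t² / 39394 = 2·694² / 39394 = 24.4523.

24.452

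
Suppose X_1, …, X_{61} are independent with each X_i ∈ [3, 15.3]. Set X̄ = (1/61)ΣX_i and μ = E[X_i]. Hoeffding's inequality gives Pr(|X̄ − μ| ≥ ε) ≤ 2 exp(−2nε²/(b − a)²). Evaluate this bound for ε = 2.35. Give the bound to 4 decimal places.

Exponent: 2nε²/(b − a)² = 2·61·2.35² / 12.3² = 4.45333.
Bound = 2·exp(−4.45333) = 0.02328.

0.0233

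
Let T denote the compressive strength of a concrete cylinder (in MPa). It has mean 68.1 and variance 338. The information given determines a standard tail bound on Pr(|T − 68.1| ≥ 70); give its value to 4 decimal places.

0.0690

Mean and variance are known, so Chebyshev's inequality applies.
Chebyshev: Pr(|T − μ| ≥ t) ≤ Var(T)/t².
Bound = 338 / 4900 = 0.0690.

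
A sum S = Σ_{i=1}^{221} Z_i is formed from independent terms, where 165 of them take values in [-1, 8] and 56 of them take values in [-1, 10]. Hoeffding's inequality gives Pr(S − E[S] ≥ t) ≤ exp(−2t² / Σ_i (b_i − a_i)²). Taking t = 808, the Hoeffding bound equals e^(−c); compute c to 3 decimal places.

Σ(b_i − a_i)² = 165·9² + 56·11² = 20141.
c = 2t² / 20141 = 2·808² / 20141 = 64.8294.

64.829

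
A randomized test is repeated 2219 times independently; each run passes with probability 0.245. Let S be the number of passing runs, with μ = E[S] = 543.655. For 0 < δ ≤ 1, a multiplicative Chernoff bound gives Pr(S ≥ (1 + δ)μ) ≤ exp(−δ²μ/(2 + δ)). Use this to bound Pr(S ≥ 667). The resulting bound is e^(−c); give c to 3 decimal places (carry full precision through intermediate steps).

Write 667 = (1 + δ)μ, so δ = 667/543.655 − 1 = 0.226881…
Then the exponent is δ²μ/(2 + δ) = (667 − μ)² / (μ·(2 + δ)) = 12.566742.

12.567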